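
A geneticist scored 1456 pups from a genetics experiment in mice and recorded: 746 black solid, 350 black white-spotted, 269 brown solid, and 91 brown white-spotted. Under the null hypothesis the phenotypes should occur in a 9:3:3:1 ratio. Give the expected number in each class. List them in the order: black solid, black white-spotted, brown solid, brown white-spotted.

Total ratio parts = 16. Expected numbers out of 1456:
  black solid: 1456 × 9/16 = 819
  black white-spotted: 1456 × 3/16 = 273
  brown solid: 1456 × 3/16 = 273
  brown white-spotted: 1456 × 1/16 = 91

819, 273, 273, 91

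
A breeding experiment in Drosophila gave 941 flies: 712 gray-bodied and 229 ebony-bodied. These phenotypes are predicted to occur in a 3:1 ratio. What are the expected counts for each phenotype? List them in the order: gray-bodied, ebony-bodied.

705.75, 235.25

Under the 3:1 hypothesis (Σ ratio = 4, N = 941):
  gray-bodied: 941 × 3/4 = 705.75
  ebony-bodied: 941 × 1/4 = 235.25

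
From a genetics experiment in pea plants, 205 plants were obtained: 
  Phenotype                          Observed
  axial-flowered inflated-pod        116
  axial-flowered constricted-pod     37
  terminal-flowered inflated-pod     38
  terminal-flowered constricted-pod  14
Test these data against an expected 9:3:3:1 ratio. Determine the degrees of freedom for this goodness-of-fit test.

A goodness-of-fit test with 4 phenotype classes has df = 4 − 1 = 3.

3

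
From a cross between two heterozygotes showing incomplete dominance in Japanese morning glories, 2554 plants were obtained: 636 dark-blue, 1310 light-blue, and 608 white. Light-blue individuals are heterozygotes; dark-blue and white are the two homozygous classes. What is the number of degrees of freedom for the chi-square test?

2

With incomplete dominance, a heterozygote × heterozygote cross gives a 1:2:1 phenotypic ratio.
A goodness-of-fit test with 3 phenotype classes has df = 3 − 1 = 2.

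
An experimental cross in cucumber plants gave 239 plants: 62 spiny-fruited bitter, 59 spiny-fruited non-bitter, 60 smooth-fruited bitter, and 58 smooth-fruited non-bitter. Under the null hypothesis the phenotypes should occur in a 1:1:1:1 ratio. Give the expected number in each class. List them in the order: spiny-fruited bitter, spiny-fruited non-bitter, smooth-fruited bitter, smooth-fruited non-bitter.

Under the 1:1:1:1 hypothesis (Σ ratio = 4, N = 239):
  spiny-fruited bitter: 239 × 1/4 = 59.75
  spiny-fruited non-bitter: 239 × 1/4 = 59.75
  smooth-fruited bitter: 239 × 1/4 = 59.75
  smooth-fruited non-bitter: 239 × 1/4 = 59.75

59.75, 59.75, 59.75, 59.75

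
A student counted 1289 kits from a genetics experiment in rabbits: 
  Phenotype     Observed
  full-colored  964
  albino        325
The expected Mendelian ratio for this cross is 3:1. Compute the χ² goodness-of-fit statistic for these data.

The 3:1 ratio has 4 parts, so with N = 1289 the expected counts are:
  full-colored: 1289 × 3/4 = 966.75
  albino: 1289 × 1/4 = 322.25
χ² = Σ (O − E)² / E
  full-colored: (964 − 966.75)² / 966.75 = 0.0078
  albino: (325 − 322.25)² / 322.25 = 0.0235
χ² = 0.0078 + 0.0235 = 0.0313 ≈ 0.031

0.031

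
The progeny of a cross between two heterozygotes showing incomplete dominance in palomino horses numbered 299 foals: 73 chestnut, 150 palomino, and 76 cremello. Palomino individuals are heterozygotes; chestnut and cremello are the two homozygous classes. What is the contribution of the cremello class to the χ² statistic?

0.021

With incomplete dominance, a heterozygote × heterozygote cross gives a 1:2:1 phenotypic ratio.
Total ratio parts = 4. Expected numbers out of 299:
  chestnut: 299 × 1/4 = 74.75
  palomino: 299 × 2/4 = 149.5
  cremello: 299 × 1/4 = 74.75
Contribution of cremello: (76 − 74.75)² / 74.75 = 0.0209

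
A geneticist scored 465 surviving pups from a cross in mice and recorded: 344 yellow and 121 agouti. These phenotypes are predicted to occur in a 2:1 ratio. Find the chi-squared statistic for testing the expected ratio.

11.187

Total ratio parts = 3. Expected numbers out of 465:
  yellow: 465 × 2/3 = 310
  agouti: 465 × 1/3 = 155
χ² = Σ (O − E)² / E
  yellow: (344 − 310)² / 310 = 3.7290
  agouti: (121 − 155)² / 155 = 7.4581
χ² = 3.7290 + 7.4581 = 11.1871 ≈ 11.187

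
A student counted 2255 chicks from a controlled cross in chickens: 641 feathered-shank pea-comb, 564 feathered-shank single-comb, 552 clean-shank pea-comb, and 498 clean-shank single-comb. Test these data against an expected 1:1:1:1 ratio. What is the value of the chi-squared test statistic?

Under the 1:1:1:1 hypothesis (Σ ratio = 4, N = 2255):
  feathered-shank pea-comb: 2255 × 1/4 = 563.75
  feathered-shank single-comb: 2255 × 1/4 = 563.75
  clean-shank pea-comb: 2255 × 1/4 = 563.75
  clean-shank single-comb: 2255 × 1/4 = 563.75
χ² = Σ (O − E)² / E
  feathered-shank pea-comb: (641 − 563.75)² / 563.75 = 10.5855
  feathered-shank single-comb: (564 − 563.75)² / 563.75 = 0.0001
  clean-shank pea-comb: (552 − 563.75)² / 563.75 = 0.2449
  clean-shank single-comb: (498 − 563.75)² / 563.75 = 7.6684
χ² = 10.5855 + 0.0001 + 0.2449 + 7.6684 = 18.4989 ≈ 18.499

18.499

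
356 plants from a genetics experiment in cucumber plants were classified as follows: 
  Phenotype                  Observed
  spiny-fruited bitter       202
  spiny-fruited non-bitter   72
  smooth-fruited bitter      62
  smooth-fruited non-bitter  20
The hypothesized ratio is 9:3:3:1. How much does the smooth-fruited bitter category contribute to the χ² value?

Under the 9:3:3:1 hypothesis (Σ ratio = 16, N = 356):
  spiny-fruited bitter: 356 × 9/16 = 200.25
  spiny-fruited non-bitter: 356 × 3/16 = 66.75
  smooth-fruited bitter: 356 × 3/16 = 66.75
  smooth-fruited non-bitter: 356 × 1/16 = 22.25
Contribution of smooth-fruited bitter: (62 − 66.75)² / 66.75 = 0.3380

0.338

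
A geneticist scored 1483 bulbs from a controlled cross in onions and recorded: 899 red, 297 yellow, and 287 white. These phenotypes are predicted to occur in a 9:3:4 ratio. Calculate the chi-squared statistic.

25.244

Expected counts for N = 1483 under a 9:3:4 ratio (total parts = 16):
  red: 1483 × 9/16 = 834.1875
  yellow: 1483 × 3/16 = 278.0625
  white: 1483 × 4/16 = 370.75
χ² = Σ (O − E)² / E
  red: (899 − 834.1875)² / 834.1875 = 5.0356
  yellow: (297 − 278.0625)² / 278.0625 = 1.2897
  white: (287 − 370.75)² / 370.75 = 18.9186
χ² = 5.0356 + 1.2897 + 18.9186 = 25.2439 ≈ 25.244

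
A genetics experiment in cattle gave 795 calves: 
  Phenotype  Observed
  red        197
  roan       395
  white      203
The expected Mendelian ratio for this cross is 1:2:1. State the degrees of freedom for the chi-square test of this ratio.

A goodness-of-fit test with 3 phenotype classes has df = 3 − 1 = 2.

2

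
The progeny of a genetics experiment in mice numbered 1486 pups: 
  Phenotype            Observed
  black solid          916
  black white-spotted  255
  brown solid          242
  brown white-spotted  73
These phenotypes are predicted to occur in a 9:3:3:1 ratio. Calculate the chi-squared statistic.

Expected counts for N = 1486 under a 9:3:3:1 ratio (total parts = 16):
  black solid: 1486 × 9/16 = 835.875
  black white-spotted: 1486 × 3/16 = 278.625
  brown solid: 1486 × 3/16 = 278.625
  brown white-spotted: 1486 × 1/16 = 92.875
χ² = Σ (O − E)² / E
  black solid: (916 − 835.875)² / 835.875 = 7.6806
  black white-spotted: (255 − 278.625)² / 278.625 = 2.0032
  brown solid: (242 − 278.625)² / 278.625 = 4.8143
  brown white-spotted: (73 − 92.875)² / 92.875 = 4.2532
χ² = 7.6806 + 2.0032 + 4.8143 + 4.2532 = 18.7513 ≈ 18.751

18.751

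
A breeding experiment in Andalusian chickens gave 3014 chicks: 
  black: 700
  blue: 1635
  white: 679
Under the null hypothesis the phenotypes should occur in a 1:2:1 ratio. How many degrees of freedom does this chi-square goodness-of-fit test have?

A goodness-of-fit test with 3 phenotype classes has df = 3 − 1 = 2.

2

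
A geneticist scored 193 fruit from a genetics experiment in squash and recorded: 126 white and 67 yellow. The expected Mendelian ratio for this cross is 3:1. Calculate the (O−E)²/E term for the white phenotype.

Expected counts for N = 193 under a 3:1 ratio (total parts = 4):
  white: 193 × 3/4 = 144.75
  yellow: 193 × 1/4 = 48.25
Contribution of white: (126 − 144.75)² / 144.75 = 2.4288

2.429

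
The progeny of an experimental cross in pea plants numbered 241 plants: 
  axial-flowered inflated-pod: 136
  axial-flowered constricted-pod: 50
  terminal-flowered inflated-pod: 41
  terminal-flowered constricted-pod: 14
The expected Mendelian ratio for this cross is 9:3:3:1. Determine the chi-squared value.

The 9:3:3:1 ratio has 16 parts, so with N = 241 the expected counts are:
  axial-flowered inflated-pod: 241 × 9/16 = 135.5625
  axial-flowered constricted-pod: 241 × 3/16 = 45.1875
  terminal-flowered inflated-pod: 241 × 3/16 = 45.1875
  terminal-flowered constricted-pod: 241 × 1/16 = 15.0625
χ² = Σ (O − E)² / E
  axial-flowered inflated-pod: (136 − 135.5625)² / 135.5625 = 0.0014
  axial-flowered constricted-pod: (50 − 45.1875)² / 45.1875 = 0.5125
  terminal-flowered inflated-pod: (41 − 45.1875)² / 45.1875 = 0.3881
  terminal-flowered constricted-pod: (14 − 15.0625)² / 15.0625 = 0.0749
χ² = 0.0014 + 0.5125 + 0.3881 + 0.0749 = 0.9769 ≈ 0.977

0.977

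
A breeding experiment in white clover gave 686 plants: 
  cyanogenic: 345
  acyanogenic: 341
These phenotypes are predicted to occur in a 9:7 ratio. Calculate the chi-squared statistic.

9.897

Under the 9:7 hypothesis (Σ ratio = 16, N = 686):
  cyanogenic: 686 × 9/16 = 385.875
  acyanogenic: 686 × 7/16 = 300.125
χ² = Σ (O − E)² / E
  cyanogenic: (345 − 385.875)² / 385.875 = 4.3298
  acyanogenic: (341 − 300.125)² / 300.125 = 5.5669
χ² = 4.3298 + 5.5669 = 9.8967 ≈ 9.897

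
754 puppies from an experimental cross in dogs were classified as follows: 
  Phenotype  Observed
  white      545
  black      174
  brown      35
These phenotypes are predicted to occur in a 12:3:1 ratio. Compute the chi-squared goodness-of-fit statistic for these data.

11.392

The 12:3:1 ratio has 16 parts, so with N = 754 the expected counts are:
  white: 754 × 12/16 = 565.5
  black: 754 × 3/16 = 141.375
  brown: 754 × 1/16 = 47.125
χ² = Σ (O − E)² / E
  white: (545 − 565.5)² / 565.5 = 0.7431
  black: (174 − 141.375)² / 141.375 = 7.5288
  brown: (35 − 47.125)² / 47.125 = 3.1197
χ² = 0.7431 + 7.5288 + 3.1197 = 11.3916 ≈ 11.392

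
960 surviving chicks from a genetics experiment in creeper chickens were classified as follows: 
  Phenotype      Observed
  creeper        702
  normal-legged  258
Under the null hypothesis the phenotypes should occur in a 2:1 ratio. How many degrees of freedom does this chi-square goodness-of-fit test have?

1

A goodness-of-fit test with 2 phenotype classes has df = 2 − 1 = 1.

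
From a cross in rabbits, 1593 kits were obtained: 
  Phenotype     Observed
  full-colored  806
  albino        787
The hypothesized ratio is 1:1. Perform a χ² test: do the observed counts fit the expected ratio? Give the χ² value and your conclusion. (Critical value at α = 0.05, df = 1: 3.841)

Total ratio parts = 2. Expected numbers out of 1593:
  full-colored: 1593 × 1/2 = 796.5
  albino: 1593 × 1/2 = 796.5
χ² = Σ (O − E)² / E
  full-colored: (806 − 796.5)² / 796.5 = 0.1133
  albino: (787 − 796.5)² / 796.5 = 0.1133
χ² = 0.1133 + 0.1133 = 0.2266 ≈ 0.227
Degrees of freedom = 2 − 1 = 1; critical value at α = 0.05 is 3.841.
Since 0.227 < 3.841, we fail to reject the null hypothesis — the data are consistent with the 1:1 ratio.

0.227; consistent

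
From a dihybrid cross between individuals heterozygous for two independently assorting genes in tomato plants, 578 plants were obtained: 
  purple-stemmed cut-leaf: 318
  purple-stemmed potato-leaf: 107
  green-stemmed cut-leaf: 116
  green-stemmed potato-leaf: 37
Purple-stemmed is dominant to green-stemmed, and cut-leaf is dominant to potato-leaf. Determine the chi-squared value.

A dihybrid F₂ with independent assortment and complete dominance at both loci gives a 9:3:3:1 phenotypic ratio.
The 9:3:3:1 ratio has 16 parts, so with N = 578 the expected counts are:
  purple-stemmed cut-leaf: 578 × 9/16 = 325.125
  purple-stemmed potato-leaf: 578 × 3/16 = 108.375
  green-stemmed cut-leaf: 578 × 3/16 = 108.375
  green-stemmed potato-leaf: 578 × 1/16 = 36.125
χ² = Σ (O − E)² / E
  purple-stemmed cut-leaf: (318 − 325.125)² / 325.125 = 0.1561
  purple-stemmed potato-leaf: (107 − 108.375)² / 108.375 = 0.0174
  green-stemmed cut-leaf: (116 − 108.375)² / 108.375 = 0.5365
  green-stemmed potato-leaf: (37 − 36.125)² / 36.125 = 0.0212
χ² = 0.1561 + 0.0174 + 0.5365 + 0.0212 = 0.7312 ≈ 0.731

0.731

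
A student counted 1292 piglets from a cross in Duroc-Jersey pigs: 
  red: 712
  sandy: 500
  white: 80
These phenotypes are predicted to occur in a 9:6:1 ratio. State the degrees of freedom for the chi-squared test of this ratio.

A goodness-of-fit test with 3 phenotype classes has df = 3 − 1 = 2.

2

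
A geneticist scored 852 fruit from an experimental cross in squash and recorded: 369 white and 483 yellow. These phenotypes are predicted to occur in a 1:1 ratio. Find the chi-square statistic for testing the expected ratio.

Total ratio parts = 2. Expected numbers out of 852:
  white: 852 × 1/2 = 426
  yellow: 852 × 1/2 = 426
χ² = Σ (O − E)² / E
  white: (369 − 426)² / 426 = 7.6268
  yellow: (483 − 426)² / 426 = 7.6268
χ² = 7.6268 + 7.6268 = 15.2536 ≈ 15.254

15.254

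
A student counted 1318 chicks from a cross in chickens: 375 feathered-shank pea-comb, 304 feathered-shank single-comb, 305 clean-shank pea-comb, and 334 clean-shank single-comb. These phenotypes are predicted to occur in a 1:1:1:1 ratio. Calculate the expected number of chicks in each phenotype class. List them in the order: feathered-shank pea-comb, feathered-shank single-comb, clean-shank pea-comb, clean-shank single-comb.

329.5, 329.5, 329.5, 329.5

Expected counts for N = 1318 under a 1:1:1:1 ratio (total parts = 4):
  feathered-shank pea-comb: 1318 × 1/4 = 329.5
  feathered-shank single-comb: 1318 × 1/4 = 329.5
  clean-shank pea-comb: 1318 × 1/4 = 329.5
  clean-shank single-comb: 1318 × 1/4 = 329.5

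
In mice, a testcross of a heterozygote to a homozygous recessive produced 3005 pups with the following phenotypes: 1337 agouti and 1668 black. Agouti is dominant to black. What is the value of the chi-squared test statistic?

36.460

A testcross of a heterozygote (Aa × aa) gives a 1:1 phenotypic ratio.
Under the 1:1 hypothesis (Σ ratio = 2, N = 3005):
  agouti: 3005 × 1/2 = 1502.5
  black: 3005 × 1/2 = 1502.5
χ² = Σ (O − E)² / E
  agouti: (1337 − 1502.5)² / 1502.5 = 18.2298
  black: (1668 − 1502.5)² / 1502.5 = 18.2298
χ² = 18.2298 + 18.2298 = 36.4596 ≈ 36.460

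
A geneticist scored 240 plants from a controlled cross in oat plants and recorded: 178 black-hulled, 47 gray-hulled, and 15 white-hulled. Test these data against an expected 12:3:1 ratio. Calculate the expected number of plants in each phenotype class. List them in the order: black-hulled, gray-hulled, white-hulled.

180, 45, 15

The 12:3:1 ratio has 16 parts, so with N = 240 the expected counts are:
  black-hulled: 240 × 12/16 = 180
  gray-hulled: 240 × 3/16 = 45
  white-hulled: 240 × 1/16 = 15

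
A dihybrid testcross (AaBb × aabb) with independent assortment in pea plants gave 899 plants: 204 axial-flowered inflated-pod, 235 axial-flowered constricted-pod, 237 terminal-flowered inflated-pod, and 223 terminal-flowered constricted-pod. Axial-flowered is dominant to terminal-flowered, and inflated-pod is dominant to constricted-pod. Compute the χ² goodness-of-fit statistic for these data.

3.065

A dihybrid testcross with independent assortment gives a 1:1:1:1 ratio.
Under the 1:1:1:1 hypothesis (Σ ratio = 4, N = 899):
  axial-flowered inflated-pod: 899 × 1/4 = 224.75
  axial-flowered constricted-pod: 899 × 1/4 = 224.75
  terminal-flowered inflated-pod: 899 × 1/4 = 224.75
  terminal-flowered constricted-pod: 899 × 1/4 = 224.75
χ² = Σ (O − E)² / E
  axial-flowered inflated-pod: (204 − 224.75)² / 224.75 = 1.9157
  axial-flowered constricted-pod: (235 − 224.75)² / 224.75 = 0.4675
  terminal-flowered inflated-pod: (237 − 224.75)² / 224.75 = 0.6677
  terminal-flowered constricted-pod: (223 − 224.75)² / 224.75 = 0.0136
χ² = 1.9157 + 0.4675 + 0.6677 + 0.0136 = 3.0645 ≈ 3.065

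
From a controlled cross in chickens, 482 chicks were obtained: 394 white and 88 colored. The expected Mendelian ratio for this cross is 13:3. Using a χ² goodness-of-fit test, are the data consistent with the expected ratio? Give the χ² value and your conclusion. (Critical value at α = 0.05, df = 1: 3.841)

0.077; consistent

Under the 13:3 hypothesis (Σ ratio = 16, N = 482):
  white: 482 × 13/16 = 391.625
  colored: 482 × 3/16 = 90.375
χ² = Σ (O − E)² / E
  white: (394 − 391.625)² / 391.625 = 0.0144
  colored: (88 − 90.375)² / 90.375 = 0.0624
χ² = 0.0144 + 0.0624 = 0.0768 ≈ 0.077
Degrees of freedom = 2 − 1 = 1; critical value at α = 0.05 is 3.841.
Since 0.077 < 3.841, we fail to reject the null hypothesis — the data are consistent with the 13:3 ratio.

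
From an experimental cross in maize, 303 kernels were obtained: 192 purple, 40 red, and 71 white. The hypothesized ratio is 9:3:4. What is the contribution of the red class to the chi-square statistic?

Under the 9:3:4 hypothesis (Σ ratio = 16, N = 303):
  purple: 303 × 9/16 = 170.4375
  red: 303 × 3/16 = 56.8125
  white: 303 × 4/16 = 75.75
Contribution of red: (40 − 56.8125)² / 56.8125 = 4.9753

4.975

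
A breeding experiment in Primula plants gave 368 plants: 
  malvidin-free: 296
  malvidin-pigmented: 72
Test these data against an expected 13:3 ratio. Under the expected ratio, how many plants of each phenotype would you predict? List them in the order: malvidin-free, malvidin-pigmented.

299, 69

Total ratio parts = 16. Expected numbers out of 368:
  malvidin-free: 368 × 13/16 = 299
  malvidin-pigmented: 368 × 3/16 = 69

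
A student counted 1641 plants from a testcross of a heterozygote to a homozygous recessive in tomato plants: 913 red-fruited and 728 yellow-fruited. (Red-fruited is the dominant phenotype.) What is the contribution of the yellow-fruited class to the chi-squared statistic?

A testcross of a heterozygote (Aa × aa) gives a 1:1 phenotypic ratio.
Expected counts for N = 1641 under a 1:1 ratio (total parts = 2):
  red-fruited: 1641 × 1/2 = 820.5
  yellow-fruited: 1641 × 1/2 = 820.5
Contribution of yellow-fruited: (728 − 820.5)² / 820.5 = 10.4281

10.428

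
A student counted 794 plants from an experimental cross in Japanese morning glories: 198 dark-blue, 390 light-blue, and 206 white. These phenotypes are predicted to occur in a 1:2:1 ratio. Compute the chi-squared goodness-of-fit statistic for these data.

Total ratio parts = 4. Expected numbers out of 794:
  dark-blue: 794 × 1/4 = 198.5
  light-blue: 794 × 2/4 = 397
  white: 794 × 1/4 = 198.5
χ² = Σ (O − E)² / E
  dark-blue: (198 − 198.5)² / 198.5 = 0.0013
  light-blue: (390 − 397)² / 397 = 0.1234
  white: (206 − 198.5)² / 198.5 = 0.2834
χ² = 0.0013 + 0.1234 + 0.2834 = 0.4081 ≈ 0.408

0.408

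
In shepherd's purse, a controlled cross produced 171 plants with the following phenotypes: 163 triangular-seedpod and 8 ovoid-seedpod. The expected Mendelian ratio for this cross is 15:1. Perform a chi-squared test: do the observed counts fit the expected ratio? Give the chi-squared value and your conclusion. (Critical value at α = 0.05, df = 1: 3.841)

The 15:1 ratio has 16 parts, so with N = 171 the expected counts are:
  triangular-seedpod: 171 × 15/16 = 160.3125
  ovoid-seedpod: 171 × 1/16 = 10.6875
χ² = Σ (O − E)² / E
  triangular-seedpod: (163 − 160.3125)² / 160.3125 = 0.0451
  ovoid-seedpod: (8 − 10.6875)² / 10.6875 = 0.6758
χ² = 0.0451 + 0.6758 = 0.7209 ≈ 0.721
Degrees of freedom = 2 − 1 = 1; critical value at α = 0.05 is 3.841.
Since 0.721 < 3.841, we fail to reject the null hypothesis — the data are consistent with the 15:1 ratio.

0.721; consistent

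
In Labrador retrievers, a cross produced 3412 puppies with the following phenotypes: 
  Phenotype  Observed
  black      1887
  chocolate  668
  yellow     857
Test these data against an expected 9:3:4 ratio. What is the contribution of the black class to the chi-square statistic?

0.542

Expected counts for N = 3412 under a 9:3:4 ratio (total parts = 16):
  black: 3412 × 9/16 = 1919.25
  chocolate: 3412 × 3/16 = 639.75
  yellow: 3412 × 4/16 = 853
Contribution of black: (1887 − 1919.25)² / 1919.25 = 0.5419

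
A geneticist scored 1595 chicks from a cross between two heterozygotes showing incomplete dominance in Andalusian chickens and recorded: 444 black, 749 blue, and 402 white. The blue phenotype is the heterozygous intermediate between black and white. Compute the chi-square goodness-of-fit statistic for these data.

With incomplete dominance, a heterozygote × heterozygote cross gives a 1:2:1 phenotypic ratio.
Expected counts for N = 1595 under a 1:2:1 ratio (total parts = 4):
  black: 1595 × 1/4 = 398.75
  blue: 1595 × 2/4 = 797.5
  white: 1595 × 1/4 = 398.75
χ² = Σ (O − E)² / E
  black: (444 − 398.75)² / 398.75 = 5.1350
  blue: (749 − 797.5)² / 797.5 = 2.9495
  white: (402 − 398.75)² / 398.75 = 0.0265
χ² = 5.1350 + 2.9495 + 0.0265 = 8.111

8.111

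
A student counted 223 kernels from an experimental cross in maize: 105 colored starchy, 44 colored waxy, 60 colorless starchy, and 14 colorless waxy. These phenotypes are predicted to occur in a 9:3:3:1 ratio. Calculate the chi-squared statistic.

Total ratio parts = 16. Expected numbers out of 223:
  colored starchy: 223 × 9/16 = 125.4375
  colored waxy: 223 × 3/16 = 41.8125
  colorless starchy: 223 × 3/16 = 41.8125
  colorless waxy: 223 × 1/16 = 13.9375
χ² = Σ (O − E)² / E
  colored starchy: (105 − 125.4375)² / 125.4375 = 3.3299
  colored waxy: (44 − 41.8125)² / 41.8125 = 0.1144
  colorless starchy: (60 − 41.8125)² / 41.8125 = 7.9112
  colorless waxy: (14 − 13.9375)² / 13.9375 = 0.0003
χ² = 3.3299 + 0.1144 + 7.9112 + 0.0003 = 11.3558 ≈ 11.356

11.356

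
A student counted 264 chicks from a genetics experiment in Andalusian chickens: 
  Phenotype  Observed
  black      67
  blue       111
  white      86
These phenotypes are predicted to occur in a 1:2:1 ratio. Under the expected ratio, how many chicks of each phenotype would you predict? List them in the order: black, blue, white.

Total ratio parts = 4. Expected numbers out of 264:
  black: 264 × 1/4 = 66
  blue: 264 × 2/4 = 132
  white: 264 × 1/4 = 66

66, 132, 66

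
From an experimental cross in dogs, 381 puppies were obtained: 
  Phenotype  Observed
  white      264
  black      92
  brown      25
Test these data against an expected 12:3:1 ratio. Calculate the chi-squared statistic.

7.633

Expected counts for N = 381 under a 12:3:1 ratio (total parts = 16):
  white: 381 × 12/16 = 285.75
  black: 381 × 3/16 = 71.4375
  brown: 381 × 1/16 = 23.8125
χ² = Σ (O − E)² / E
  white: (264 − 285.75)² / 285.75 = 1.6555
  black: (92 − 71.4375)² / 71.4375 = 5.9187
  brown: (25 − 23.8125)² / 23.8125 = 0.0592
χ² = 1.6555 + 5.9187 + 0.0592 = 7.6334 ≈ 7.633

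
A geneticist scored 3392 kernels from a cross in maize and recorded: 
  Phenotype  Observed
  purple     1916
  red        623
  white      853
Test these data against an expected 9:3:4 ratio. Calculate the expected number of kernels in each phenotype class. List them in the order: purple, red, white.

Total ratio parts = 16. Expected numbers out of 3392:
  purple: 3392 × 9/16 = 1908
  red: 3392 × 3/16 = 636
  white: 3392 × 4/16 = 848

1908, 636, 848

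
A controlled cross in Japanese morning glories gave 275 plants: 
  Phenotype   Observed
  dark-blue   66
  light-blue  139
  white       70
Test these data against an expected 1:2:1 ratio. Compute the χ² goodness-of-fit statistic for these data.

0.149

Expected counts for N = 275 under a 1:2:1 ratio (total parts = 4):
  dark-blue: 275 × 1/4 = 68.75
  light-blue: 275 × 2/4 = 137.5
  white: 275 × 1/4 = 68.75
χ² = Σ (O − E)² / E
  dark-blue: (66 − 68.75)² / 68.75 = 0.1100
  light-blue: (139 − 137.5)² / 137.5 = 0.0164
  white: (70 − 68.75)² / 68.75 = 0.0227
χ² = 0.1100 + 0.0164 + 0.0227 = 0.1491 ≈ 0.149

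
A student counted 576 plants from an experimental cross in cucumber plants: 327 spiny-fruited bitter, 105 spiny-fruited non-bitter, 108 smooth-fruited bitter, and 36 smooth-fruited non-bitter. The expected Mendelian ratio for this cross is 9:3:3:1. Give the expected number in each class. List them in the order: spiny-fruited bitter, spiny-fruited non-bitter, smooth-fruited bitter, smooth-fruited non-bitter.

324, 108, 108, 36

The 9:3:3:1 ratio has 16 parts, so with N = 576 the expected counts are:
  spiny-fruited bitter: 576 × 9/16 = 324
  spiny-fruited non-bitter: 576 × 3/16 = 108
  smooth-fruited bitter: 576 × 3/16 = 108
  smooth-fruited non-bitter: 576 × 1/16 = 36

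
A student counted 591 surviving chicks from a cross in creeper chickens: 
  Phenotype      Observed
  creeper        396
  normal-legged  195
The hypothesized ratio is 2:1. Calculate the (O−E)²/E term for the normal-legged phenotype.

The 2:1 ratio has 3 parts, so with N = 591 the expected counts are:
  creeper: 591 × 2/3 = 394
  normal-legged: 591 × 1/3 = 197
Contribution of normal-legged: (195 − 197)² / 197 = 0.0203

0.020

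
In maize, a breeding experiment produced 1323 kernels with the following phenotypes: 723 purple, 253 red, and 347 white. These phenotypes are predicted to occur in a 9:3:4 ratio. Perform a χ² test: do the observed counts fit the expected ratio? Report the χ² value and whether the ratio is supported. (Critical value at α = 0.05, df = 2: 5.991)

1.500; consistent

Under the 9:3:4 hypothesis (Σ ratio = 16, N = 1323):
  purple: 1323 × 9/16 = 744.1875
  red: 1323 × 3/16 = 248.0625
  white: 1323 × 4/16 = 330.75
χ² = Σ (O − E)² / E
  purple: (723 − 744.1875)² / 744.1875 = 0.6032
  red: (253 − 248.0625)² / 248.0625 = 0.0983
  white: (347 − 330.75)² / 330.75 = 0.7984
χ² = 0.6032 + 0.0983 + 0.7984 = 1.4999 ≈ 1.500
Degrees of freedom = 3 − 1 = 2; critical value at α = 0.05 is 5.991.
Since 1.500 < 5.991, we fail to reject the null hypothesis — the data are consistent with the 9:3:4 ratio.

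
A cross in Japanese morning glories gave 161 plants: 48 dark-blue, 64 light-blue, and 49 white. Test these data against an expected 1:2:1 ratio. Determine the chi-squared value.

6.776

Expected counts for N = 161 under a 1:2:1 ratio (total parts = 4):
  dark-blue: 161 × 1/4 = 40.25
  light-blue: 161 × 2/4 = 80.5
  white: 161 × 1/4 = 40.25
χ² = Σ (O − E)² / E
  dark-blue: (48 − 40.25)² / 40.25 = 1.4922
  light-blue: (64 − 80.5)² / 80.5 = 3.3820
  white: (49 − 40.25)² / 40.25 = 1.9022
χ² = 1.4922 + 3.3820 + 1.9022 = 6.7764 ≈ 6.776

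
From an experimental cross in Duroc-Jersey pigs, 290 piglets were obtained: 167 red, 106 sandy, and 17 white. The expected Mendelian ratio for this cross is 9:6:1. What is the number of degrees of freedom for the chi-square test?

2

A goodness-of-fit test with 3 phenotype classes has df = 3 − 1 = 2.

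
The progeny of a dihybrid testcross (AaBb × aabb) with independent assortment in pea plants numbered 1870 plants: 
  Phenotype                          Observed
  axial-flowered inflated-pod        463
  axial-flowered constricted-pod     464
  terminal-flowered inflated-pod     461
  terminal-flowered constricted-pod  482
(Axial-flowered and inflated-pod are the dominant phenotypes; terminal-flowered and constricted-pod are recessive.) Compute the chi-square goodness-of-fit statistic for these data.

A dihybrid testcross with independent assortment gives a 1:1:1:1 ratio.
The 1:1:1:1 ratio has 4 parts, so with N = 1870 the expected counts are:
  axial-flowered inflated-pod: 1870 × 1/4 = 467.5
  axial-flowered constricted-pod: 1870 × 1/4 = 467.5
  terminal-flowered inflated-pod: 1870 × 1/4 = 467.5
  terminal-flowered constricted-pod: 1870 × 1/4 = 467.5
χ² = Σ (O − E)² / E
  axial-flowered inflated-pod: (463 − 467.5)² / 467.5 = 0.0433
  axial-flowered constricted-pod: (464 − 467.5)² / 467.5 = 0.0262
  terminal-flowered inflated-pod: (461 − 467.5)² / 467.5 = 0.0904
  terminal-flowered constricted-pod: (482 − 467.5)² / 467.5 = 0.4497
χ² = 0.0433 + 0.0262 + 0.0904 + 0.4497 = 0.6096 ≈ 0.610

0.610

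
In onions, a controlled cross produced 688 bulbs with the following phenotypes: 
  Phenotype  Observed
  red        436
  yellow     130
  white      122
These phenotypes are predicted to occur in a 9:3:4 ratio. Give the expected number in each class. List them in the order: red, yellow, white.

387, 129, 172

The 9:3:4 ratio has 16 parts, so with N = 688 the expected counts are:
  red: 688 × 9/16 = 387
  yellow: 688 × 3/16 = 129
  white: 688 × 4/16 = 172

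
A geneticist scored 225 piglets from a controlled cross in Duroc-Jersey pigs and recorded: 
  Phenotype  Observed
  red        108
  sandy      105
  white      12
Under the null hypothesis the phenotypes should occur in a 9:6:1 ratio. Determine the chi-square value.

The 9:6:1 ratio has 16 parts, so with N = 225 the expected counts are:
  red: 225 × 9/16 = 126.5625
  sandy: 225 × 6/16 = 84.375
  white: 225 × 1/16 = 14.0625
χ² = Σ (O − E)² / E
  red: (108 − 126.5625)² / 126.5625 = 2.7225
  sandy: (105 − 84.375)² / 84.375 = 5.0417
  white: (12 − 14.0625)² / 14.0625 = 0.3025
χ² = 2.7225 + 5.0417 + 0.3025 = 8.0667 ≈ 8.067

8.067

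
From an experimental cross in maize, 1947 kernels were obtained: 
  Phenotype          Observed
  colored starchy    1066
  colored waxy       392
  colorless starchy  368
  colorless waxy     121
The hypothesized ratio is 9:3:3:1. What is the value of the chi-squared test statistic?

Expected counts for N = 1947 under a 9:3:3:1 ratio (total parts = 16):
  colored starchy: 1947 × 9/16 = 1095.1875
  colored waxy: 1947 × 3/16 = 365.0625
  colorless starchy: 1947 × 3/16 = 365.0625
  colorless waxy: 1947 × 1/16 = 121.6875
χ² = Σ (O − E)² / E
  colored starchy: (1066 − 1095.1875)² / 1095.1875 = 0.7779
  colored waxy: (392 − 365.0625)² / 365.0625 = 1.9877
  colorless starchy: (368 − 365.0625)² / 365.0625 = 0.0236
  colorless waxy: (121 − 121.6875)² / 121.6875 = 0.0039
χ² = 0.7779 + 1.9877 + 0.0236 + 0.0039 = 2.7931 ≈ 2.793

2.793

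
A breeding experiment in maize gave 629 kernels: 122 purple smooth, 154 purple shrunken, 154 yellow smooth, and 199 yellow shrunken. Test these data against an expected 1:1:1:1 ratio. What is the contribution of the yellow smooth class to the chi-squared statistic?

0.067

Total ratio parts = 4. Expected numbers out of 629:
  purple smooth: 629 × 1/4 = 157.25
  purple shrunken: 629 × 1/4 = 157.25
  yellow smooth: 629 × 1/4 = 157.25
  yellow shrunken: 629 × 1/4 = 157.25
Contribution of yellow smooth: (154 − 157.25)² / 157.25 = 0.0672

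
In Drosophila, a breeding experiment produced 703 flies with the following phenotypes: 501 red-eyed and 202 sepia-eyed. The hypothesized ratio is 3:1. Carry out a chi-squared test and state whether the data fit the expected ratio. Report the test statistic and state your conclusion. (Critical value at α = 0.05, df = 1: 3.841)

5.228; not consistent

The 3:1 ratio has 4 parts, so with N = 703 the expected counts are:
  red-eyed: 703 × 3/4 = 527.25
  sepia-eyed: 703 × 1/4 = 175.75
χ² = Σ (O − E)² / E
  red-eyed: (501 − 527.25)² / 527.25 = 1.3069
  sepia-eyed: (202 − 175.75)² / 175.75 = 3.9207
χ² = 1.3069 + 3.9207 = 5.2276 ≈ 5.228
Degrees of freedom = 2 − 1 = 1; critical value at α = 0.05 is 3.841.
Since 5.228 > 3.841, we reject the null hypothesis — the data do not fit the 3:1 ratio.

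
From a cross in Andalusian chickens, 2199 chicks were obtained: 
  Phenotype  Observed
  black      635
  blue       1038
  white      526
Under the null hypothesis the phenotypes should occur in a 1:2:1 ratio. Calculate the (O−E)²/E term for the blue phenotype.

Under the 1:2:1 hypothesis (Σ ratio = 4, N = 2199):
  black: 2199 × 1/4 = 549.75
  blue: 2199 × 2/4 = 1099.5
  white: 2199 × 1/4 = 549.75
Contribution of blue: (1038 − 1099.5)² / 1099.5 = 3.4400

3.440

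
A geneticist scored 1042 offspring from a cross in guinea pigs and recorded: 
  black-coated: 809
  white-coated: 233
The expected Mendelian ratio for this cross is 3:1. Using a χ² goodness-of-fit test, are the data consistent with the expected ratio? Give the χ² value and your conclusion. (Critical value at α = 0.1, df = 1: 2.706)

Total ratio parts = 4. Expected numbers out of 1042:
  black-coated: 1042 × 3/4 = 781.5
  white-coated: 1042 × 1/4 = 260.5
χ² = Σ (O − E)² / E
  black-coated: (809 − 781.5)² / 781.5 = 0.9677
  white-coated: (233 − 260.5)² / 260.5 = 2.9031
χ² = 0.9677 + 2.9031 = 3.8708 ≈ 3.871
Degrees of freedom = 2 − 1 = 1; critical value at α = 0.1 is 2.706.
Since 3.871 > 2.706, we reject the null hypothesis — the data do not fit the 3:1 ratio.

3.871; not consistent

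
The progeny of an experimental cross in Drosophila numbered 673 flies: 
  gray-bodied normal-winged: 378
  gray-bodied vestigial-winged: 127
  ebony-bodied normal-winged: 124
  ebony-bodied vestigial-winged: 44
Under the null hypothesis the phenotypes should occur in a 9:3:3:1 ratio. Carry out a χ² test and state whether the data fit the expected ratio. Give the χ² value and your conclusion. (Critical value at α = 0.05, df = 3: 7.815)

0.133; consistent

Total ratio parts = 16. Expected numbers out of 673:
  gray-bodied normal-winged: 673 × 9/16 = 378.5625
  gray-bodied vestigial-winged: 673 × 3/16 = 126.1875
  ebony-bodied normal-winged: 673 × 3/16 = 126.1875
  ebony-bodied vestigial-winged: 673 × 1/16 = 42.0625
χ² = Σ (O − E)² / E
  gray-bodied normal-winged: (378 − 378.5625)² / 378.5625 = 0.0008
  gray-bodied vestigial-winged: (127 − 126.1875)² / 126.1875 = 0.0052
  ebony-bodied normal-winged: (124 − 126.1875)² / 126.1875 = 0.0379
  ebony-bodied vestigial-winged: (44 − 42.0625)² / 42.0625 = 0.0892
χ² = 0.0008 + 0.0052 + 0.0379 + 0.0892 = 0.1331 ≈ 0.133
Degrees of freedom = 4 − 1 = 3; critical value at α = 0.05 is 7.815.
Since 0.133 < 7.815, we fail to reject the null hypothesis — the data are consistent with the 9:3:3:1 ratio.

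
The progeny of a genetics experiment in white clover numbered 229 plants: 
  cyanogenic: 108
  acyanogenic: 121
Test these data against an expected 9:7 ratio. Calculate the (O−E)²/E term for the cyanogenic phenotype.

Total ratio parts = 16. Expected numbers out of 229:
  cyanogenic: 229 × 9/16 = 128.8125
  acyanogenic: 229 × 7/16 = 100.1875
Contribution of cyanogenic: (108 − 128.8125)² / 128.8125 = 3.3627

3.363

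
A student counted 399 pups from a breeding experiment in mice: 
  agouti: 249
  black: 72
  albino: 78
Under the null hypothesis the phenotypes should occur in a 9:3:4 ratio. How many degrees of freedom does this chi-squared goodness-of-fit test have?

2

A goodness-of-fit test with 3 phenotype classes has df = 3 − 1 = 2.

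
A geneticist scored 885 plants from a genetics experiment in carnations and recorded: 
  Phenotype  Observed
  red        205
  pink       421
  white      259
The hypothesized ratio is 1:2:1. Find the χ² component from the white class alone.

6.441

Expected counts for N = 885 under a 1:2:1 ratio (total parts = 4):
  red: 885 × 1/4 = 221.25
  pink: 885 × 2/4 = 442.5
  white: 885 × 1/4 = 221.25
Contribution of white: (259 − 221.25)² / 221.25 = 6.4410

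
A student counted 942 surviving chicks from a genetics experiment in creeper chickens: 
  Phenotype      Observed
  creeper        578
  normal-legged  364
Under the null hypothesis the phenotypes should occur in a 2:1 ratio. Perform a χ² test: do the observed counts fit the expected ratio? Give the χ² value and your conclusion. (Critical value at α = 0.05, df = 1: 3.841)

Under the 2:1 hypothesis (Σ ratio = 3, N = 942):
  creeper: 942 × 2/3 = 628
  normal-legged: 942 × 1/3 = 314
χ² = Σ (O − E)² / E
  creeper: (578 − 628)² / 628 = 3.9809
  normal-legged: (364 − 314)² / 314 = 7.9618
χ² = 3.9809 + 7.9618 = 11.9427 ≈ 11.943
Degrees of freedom = 2 − 1 = 1; critical value at α = 0.05 is 3.841.
Since 11.943 > 3.841, we reject the null hypothesis — the data do not fit the 2:1 ratio.

11.943; not consistent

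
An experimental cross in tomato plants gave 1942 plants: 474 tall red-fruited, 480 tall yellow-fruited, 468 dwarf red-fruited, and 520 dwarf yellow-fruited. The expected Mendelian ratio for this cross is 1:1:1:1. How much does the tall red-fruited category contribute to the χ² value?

The 1:1:1:1 ratio has 4 parts, so with N = 1942 the expected counts are:
  tall red-fruited: 1942 × 1/4 = 485.5
  tall yellow-fruited: 1942 × 1/4 = 485.5
  dwarf red-fruited: 1942 × 1/4 = 485.5
  dwarf yellow-fruited: 1942 × 1/4 = 485.5
Contribution of tall red-fruited: (474 − 485.5)² / 485.5 = 0.2724

0.272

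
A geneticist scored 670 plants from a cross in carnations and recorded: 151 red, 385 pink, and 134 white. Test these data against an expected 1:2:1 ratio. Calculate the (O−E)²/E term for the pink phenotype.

Under the 1:2:1 hypothesis (Σ ratio = 4, N = 670):
  red: 670 × 1/4 = 167.5
  pink: 670 × 2/4 = 335
  white: 670 × 1/4 = 167.5
Contribution of pink: (385 − 335)² / 335 = 7.4627

7.463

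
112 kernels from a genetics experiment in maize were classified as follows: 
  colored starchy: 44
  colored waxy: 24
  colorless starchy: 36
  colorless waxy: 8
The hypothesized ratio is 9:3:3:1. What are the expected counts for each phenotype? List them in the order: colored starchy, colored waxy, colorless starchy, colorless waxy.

The 9:3:3:1 ratio has 16 parts, so with N = 112 the expected counts are:
  colored starchy: 112 × 9/16 = 63
  colored waxy: 112 × 3/16 = 21
  colorless starchy: 112 × 3/16 = 21
  colorless waxy: 112 × 1/16 = 7

63, 21, 21, 7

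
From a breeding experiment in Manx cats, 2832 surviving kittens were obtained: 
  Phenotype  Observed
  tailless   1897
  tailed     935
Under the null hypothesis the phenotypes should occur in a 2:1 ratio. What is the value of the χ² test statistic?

The 2:1 ratio has 3 parts, so with N = 2832 the expected counts are:
  tailless: 2832 × 2/3 = 1888
  tailed: 2832 × 1/3 = 944
χ² = Σ (O − E)² / E
  tailless: (1897 − 1888)² / 1888 = 0.0429
  tailed: (935 − 944)² / 944 = 0.0858
χ² = 0.0429 + 0.0858 = 0.1287 ≈ 0.129

0.129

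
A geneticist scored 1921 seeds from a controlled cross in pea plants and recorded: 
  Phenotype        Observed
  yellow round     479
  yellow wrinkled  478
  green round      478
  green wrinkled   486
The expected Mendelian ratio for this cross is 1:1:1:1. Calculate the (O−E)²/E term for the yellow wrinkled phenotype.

0.011

The 1:1:1:1 ratio has 4 parts, so with N = 1921 the expected counts are:
  yellow round: 1921 × 1/4 = 480.25
  yellow wrinkled: 1921 × 1/4 = 480.25
  green round: 1921 × 1/4 = 480.25
  green wrinkled: 1921 × 1/4 = 480.25
Contribution of yellow wrinkled: (478 − 480.25)² / 480.25 = 0.0105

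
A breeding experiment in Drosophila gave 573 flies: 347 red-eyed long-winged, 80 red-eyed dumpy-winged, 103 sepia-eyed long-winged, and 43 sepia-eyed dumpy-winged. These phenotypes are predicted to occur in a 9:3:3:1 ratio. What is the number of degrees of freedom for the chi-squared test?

A goodness-of-fit test with 4 phenotype classes has df = 4 − 1 = 3.

3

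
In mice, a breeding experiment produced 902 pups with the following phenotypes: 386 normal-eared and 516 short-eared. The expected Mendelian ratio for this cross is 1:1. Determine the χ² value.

Expected counts for N = 902 under a 1:1 ratio (total parts = 2):
  normal-eared: 902 × 1/2 = 451
  short-eared: 902 × 1/2 = 451
χ² = Σ (O − E)² / E
  normal-eared: (386 − 451)² / 451 = 9.3681
  short-eared: (516 − 451)² / 451 = 9.3681
χ² = 9.3681 + 9.3681 = 18.7362 ≈ 18.736

18.736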